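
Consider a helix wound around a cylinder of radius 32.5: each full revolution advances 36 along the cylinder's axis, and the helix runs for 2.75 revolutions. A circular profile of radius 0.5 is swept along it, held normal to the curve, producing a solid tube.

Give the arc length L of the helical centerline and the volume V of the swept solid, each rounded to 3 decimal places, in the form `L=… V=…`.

L=570.220 V=447.849

2πR = 2π·32.5 = 204.203522
per-turn = √(204.203522² + 36²) = √(41699.0786 + 1296) = √42995.0786 = 207.352547
L = 2.75 × 207.352547 = 570.219503
V = π·0.5² × L = 0.785398 × 570.219503 = 447.849351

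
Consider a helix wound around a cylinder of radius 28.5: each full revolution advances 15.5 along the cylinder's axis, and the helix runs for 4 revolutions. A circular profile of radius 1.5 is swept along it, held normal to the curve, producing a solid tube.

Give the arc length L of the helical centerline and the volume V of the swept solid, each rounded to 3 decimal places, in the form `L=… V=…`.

2πR = 2π·28.5 = 179.070781
per-turn = √(179.070781² + 15.5²) = √(32066.3447 + 240.25) = √32306.5947 = 179.740354
L = 4 × 179.740354 = 718.961414
V = π·1.5² × L = 7.068583 × 718.961414 = 5082.038769

L=718.961 V=5082.039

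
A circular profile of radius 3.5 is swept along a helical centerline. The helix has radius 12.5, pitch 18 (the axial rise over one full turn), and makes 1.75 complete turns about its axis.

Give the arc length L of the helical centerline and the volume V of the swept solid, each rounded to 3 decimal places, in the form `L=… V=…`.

2πR = 2π·12.5 = 78.539816
per-turn = √(78.539816² + 18²) = √(6168.5028 + 324) = √6492.5028 = 80.576068
L = 1.75 × 80.576068 = 141.008119
V = π·3.5² × L = 38.484510 × 141.008119 = 5426.628373

L=141.008 V=5426.628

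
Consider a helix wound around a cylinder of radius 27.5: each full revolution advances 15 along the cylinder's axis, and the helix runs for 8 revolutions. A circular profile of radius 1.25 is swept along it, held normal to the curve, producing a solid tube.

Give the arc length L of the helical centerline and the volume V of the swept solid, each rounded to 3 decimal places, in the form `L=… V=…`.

L=1387.500 V=6810.873

2πR = 2π·27.5 = 172.787596
per-turn = √(172.787596² + 15²) = √(29855.5533 + 225) = √30080.5533 = 173.437462
L = 8 × 173.437462 = 1387.499698
V = π·1.25² × L = 4.908739 × 1387.499698 = 6810.873216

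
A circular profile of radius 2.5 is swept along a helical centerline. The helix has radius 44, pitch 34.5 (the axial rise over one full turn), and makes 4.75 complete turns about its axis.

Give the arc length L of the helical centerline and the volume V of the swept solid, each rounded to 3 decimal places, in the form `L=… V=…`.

2πR = 2π·44 = 276.460154
per-turn = √(276.460154² + 34.5²) = √(76430.2165 + 1190.25) = √77620.4665 = 278.604498
L = 4.75 × 278.604498 = 1323.371367
V = π·2.5² × L = 19.634954 × 1323.371367 = 25984.336028

L=1323.371 V=25984.336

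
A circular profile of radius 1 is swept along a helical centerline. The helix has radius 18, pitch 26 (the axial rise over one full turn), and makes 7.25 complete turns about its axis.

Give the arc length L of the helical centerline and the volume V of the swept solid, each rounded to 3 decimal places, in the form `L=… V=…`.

L=841.344 V=2643.160

2πR = 2π·18 = 113.097336
per-turn = √(113.097336² + 26²) = √(12791.0073 + 676) = √13467.0073 = 116.047436
L = 7.25 × 116.047436 = 841.343908
V = π·1² × L = 3.141593 × 841.343908 = 2643.159840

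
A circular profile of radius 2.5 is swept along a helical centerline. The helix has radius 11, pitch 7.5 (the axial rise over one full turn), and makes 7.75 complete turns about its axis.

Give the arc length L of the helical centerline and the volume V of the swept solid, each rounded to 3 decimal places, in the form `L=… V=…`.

2πR = 2π·11 = 69.115038
per-turn = √(69.115038² + 7.5²) = √(4776.8885 + 56.25) = √4833.1385 = 69.520778
L = 7.75 × 69.520778 = 538.786027
V = π·2.5² × L = 19.634954 × 538.786027 = 10579.038903

L=538.786 V=10579.039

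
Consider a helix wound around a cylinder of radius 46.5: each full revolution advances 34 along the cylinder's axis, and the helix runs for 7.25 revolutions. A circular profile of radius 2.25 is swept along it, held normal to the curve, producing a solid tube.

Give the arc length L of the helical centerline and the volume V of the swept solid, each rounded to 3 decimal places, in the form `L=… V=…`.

L=2132.513 V=33916.160

2πR = 2π·46.5 = 292.168117
per-turn = √(292.168117² + 34²) = √(85362.2085 + 1156) = √86518.2085 = 294.139777
L = 7.25 × 294.139777 = 2132.513384
V = π·2.25² × L = 15.904313 × 2132.513384 = 33916.159926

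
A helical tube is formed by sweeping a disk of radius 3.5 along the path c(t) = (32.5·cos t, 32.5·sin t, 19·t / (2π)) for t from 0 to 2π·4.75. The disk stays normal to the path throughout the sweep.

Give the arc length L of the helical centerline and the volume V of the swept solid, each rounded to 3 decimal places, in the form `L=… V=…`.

2πR = 2π·32.5 = 204.203522
per-turn = √(204.203522² + 19²) = √(41699.0786 + 361) = √42060.0786 = 205.085540
L = 4.75 × 205.085540 = 974.156314
V = π·3.5² × L = 38.484510 × 974.156314 = 37489.928398

L=974.156 V=37489.928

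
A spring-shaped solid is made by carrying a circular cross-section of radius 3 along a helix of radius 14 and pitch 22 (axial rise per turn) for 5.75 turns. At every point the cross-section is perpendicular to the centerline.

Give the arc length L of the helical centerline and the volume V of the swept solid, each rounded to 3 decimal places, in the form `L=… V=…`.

2πR = 2π·14 = 87.964594
per-turn = √(87.964594² + 22²) = √(7737.7699 + 484) = √8221.7699 = 90.673976
L = 5.75 × 90.673976 = 521.375360
V = π·3² × L = 28.274334 × 521.375360 = 14741.540998

L=521.375 V=14741.541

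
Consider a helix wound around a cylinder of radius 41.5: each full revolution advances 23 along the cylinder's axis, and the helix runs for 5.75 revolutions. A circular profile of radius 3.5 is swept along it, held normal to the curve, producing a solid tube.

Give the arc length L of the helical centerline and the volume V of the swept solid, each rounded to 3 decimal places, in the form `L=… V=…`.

2πR = 2π·41.5 = 260.752190
per-turn = √(260.752190² + 23²) = √(67991.7047 + 529) = √68520.7047 = 261.764598
L = 5.75 × 261.764598 = 1505.146438
V = π·3.5² × L = 38.484510 × 1505.146438 = 57924.823154

L=1505.146 V=57924.823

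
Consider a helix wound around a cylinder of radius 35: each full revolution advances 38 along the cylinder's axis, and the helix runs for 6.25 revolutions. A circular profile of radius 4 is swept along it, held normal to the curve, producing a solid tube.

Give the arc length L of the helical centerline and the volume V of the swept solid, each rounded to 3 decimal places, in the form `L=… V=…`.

L=1394.815 V=70111.073

2πR = 2π·35 = 219.911486
per-turn = √(219.911486² + 38²) = √(48361.0616 + 1444) = √49805.0616 = 223.170476
L = 6.25 × 223.170476 = 1394.815478
V = π·4² × L = 50.265482 × 1394.815478 = 70111.072936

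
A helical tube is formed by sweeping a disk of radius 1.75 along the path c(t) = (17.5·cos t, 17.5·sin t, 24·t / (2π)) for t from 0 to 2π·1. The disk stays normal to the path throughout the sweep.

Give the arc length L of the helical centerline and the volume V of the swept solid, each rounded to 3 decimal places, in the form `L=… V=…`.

L=112.545 V=1082.805

2πR = 2π·17.5 = 109.955743
per-turn = √(109.955743² + 24²) = √(12090.2654 + 576) = √12666.2654 = 112.544504
L = 1 × 112.544504 = 112.544504
V = π·1.75² × L = 9.621128 × 112.544504 = 1082.805023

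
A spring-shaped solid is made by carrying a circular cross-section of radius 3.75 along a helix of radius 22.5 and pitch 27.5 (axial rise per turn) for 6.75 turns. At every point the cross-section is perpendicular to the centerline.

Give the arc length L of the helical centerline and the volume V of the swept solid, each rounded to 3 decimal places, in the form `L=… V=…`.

L=972.145 V=42948.063

2πR = 2π·22.5 = 141.371669
per-turn = √(141.371669² + 27.5²) = √(19985.9489 + 756.25) = √20742.1989 = 144.021522
L = 6.75 × 144.021522 = 972.145276
V = π·3.75² × L = 44.178647 × 972.145276 = 42948.062687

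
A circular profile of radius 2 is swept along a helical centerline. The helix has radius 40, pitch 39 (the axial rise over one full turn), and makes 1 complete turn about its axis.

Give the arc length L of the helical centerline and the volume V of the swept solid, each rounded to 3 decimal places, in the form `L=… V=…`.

L=254.335 V=3196.072

2πR = 2π·40 = 251.327412
per-turn = √(251.327412² + 39²) = √(63165.4682 + 1521) = √64686.4682 = 254.335346
L = 1 × 254.335346 = 254.335346
V = π·2² × L = 12.566371 × 254.335346 = 3196.072217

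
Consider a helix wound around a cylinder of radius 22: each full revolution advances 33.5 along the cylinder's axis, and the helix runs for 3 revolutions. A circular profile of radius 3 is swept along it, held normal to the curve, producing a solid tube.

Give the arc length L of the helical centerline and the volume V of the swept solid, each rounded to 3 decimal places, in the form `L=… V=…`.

L=426.695 V=12064.504

2πR = 2π·22 = 138.230077
per-turn = √(138.230077² + 33.5²) = √(19107.5541 + 1122.25) = √20229.8041 = 142.231516
L = 3 × 142.231516 = 426.694548
V = π·3² × L = 28.274334 × 426.694548 = 12064.504109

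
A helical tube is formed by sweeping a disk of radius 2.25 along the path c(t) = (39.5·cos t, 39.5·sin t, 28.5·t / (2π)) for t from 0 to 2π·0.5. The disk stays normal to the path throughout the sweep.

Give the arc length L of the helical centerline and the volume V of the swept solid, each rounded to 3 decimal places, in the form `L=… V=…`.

2πR = 2π·39.5 = 248.185820
per-turn = √(248.185820² + 28.5²) = √(61596.2011 + 812.25) = √62408.4511 = 249.816835
L = 0.5 × 249.816835 = 124.908418
V = π·2.25² × L = 15.904313 × 124.908418 = 1986.582545

L=124.908 V=1986.583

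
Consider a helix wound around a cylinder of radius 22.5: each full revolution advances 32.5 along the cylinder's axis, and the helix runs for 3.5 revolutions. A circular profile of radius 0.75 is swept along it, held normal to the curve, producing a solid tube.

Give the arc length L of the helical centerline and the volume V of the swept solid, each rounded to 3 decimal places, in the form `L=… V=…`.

L=507.708 V=897.193

2πR = 2π·22.5 = 141.371669
per-turn = √(141.371669² + 32.5²) = √(19985.9489 + 1056.25) = √21042.1989 = 145.059294
L = 3.5 × 145.059294 = 507.707531
V = π·0.75² × L = 1.767146 × 507.707531 = 897.193265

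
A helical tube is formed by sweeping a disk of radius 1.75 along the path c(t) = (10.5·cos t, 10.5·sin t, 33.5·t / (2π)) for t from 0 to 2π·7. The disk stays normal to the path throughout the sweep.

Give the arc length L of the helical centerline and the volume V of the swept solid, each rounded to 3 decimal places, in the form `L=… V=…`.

2πR = 2π·10.5 = 65.973446
per-turn = √(65.973446² + 33.5²) = √(4352.4955 + 1122.25) = √5474.7455 = 73.991523
L = 7 × 73.991523 = 517.940664
V = π·1.75² × L = 9.621128 × 517.940664 = 4983.173167

L=517.941 V=4983.173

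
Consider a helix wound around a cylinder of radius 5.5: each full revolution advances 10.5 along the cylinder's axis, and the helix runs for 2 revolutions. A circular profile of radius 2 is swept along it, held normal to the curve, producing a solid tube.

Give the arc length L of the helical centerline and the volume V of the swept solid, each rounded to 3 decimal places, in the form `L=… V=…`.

L=72.235 V=907.731

2πR = 2π·5.5 = 34.557519
per-turn = √(34.557519² + 10.5²) = √(1194.2221 + 110.25) = √1304.4721 = 36.117477
L = 2 × 36.117477 = 72.234954
V = π·2² × L = 12.566371 × 72.234954 = 907.731199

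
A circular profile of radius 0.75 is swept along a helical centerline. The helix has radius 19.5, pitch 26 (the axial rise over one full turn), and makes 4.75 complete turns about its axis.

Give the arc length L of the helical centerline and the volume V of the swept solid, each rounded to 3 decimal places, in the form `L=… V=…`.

L=594.940 V=1051.345

2πR = 2π·19.5 = 122.522113
per-turn = √(122.522113² + 26²) = √(15011.6683 + 676) = √15687.6683 = 125.250422
L = 4.75 × 125.250422 = 594.939506
V = π·0.75² × L = 1.767146 × 594.939506 = 1051.344890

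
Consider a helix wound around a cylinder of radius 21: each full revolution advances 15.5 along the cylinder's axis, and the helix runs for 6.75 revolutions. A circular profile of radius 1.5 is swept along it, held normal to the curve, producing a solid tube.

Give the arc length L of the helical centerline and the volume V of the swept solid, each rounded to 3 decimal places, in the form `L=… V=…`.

2πR = 2π·21 = 131.946891
per-turn = √(131.946891² + 15.5²) = √(17409.9822 + 240.25) = √17650.2322 = 132.854176
L = 6.75 × 132.854176 = 896.765690
V = π·1.5² × L = 7.068583 × 896.765690 = 6338.863134

L=896.766 V=6338.863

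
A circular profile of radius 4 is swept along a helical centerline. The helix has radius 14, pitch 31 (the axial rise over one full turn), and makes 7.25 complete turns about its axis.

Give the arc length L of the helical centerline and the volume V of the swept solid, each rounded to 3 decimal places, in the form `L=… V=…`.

2πR = 2π·14 = 87.964594
per-turn = √(87.964594² + 31²) = √(7737.7699 + 961) = √8698.7699 = 93.267196
L = 7.25 × 93.267196 = 676.187171
V = π·4² × L = 50.265482 × 676.187171 = 33988.874383

L=676.187 V=33988.874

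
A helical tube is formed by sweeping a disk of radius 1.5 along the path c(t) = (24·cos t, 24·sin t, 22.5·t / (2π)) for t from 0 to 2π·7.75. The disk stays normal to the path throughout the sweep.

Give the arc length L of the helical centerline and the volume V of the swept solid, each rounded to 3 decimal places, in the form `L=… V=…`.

L=1181.610 V=8352.308

2πR = 2π·24 = 150.796447
per-turn = √(150.796447² + 22.5²) = √(22739.5685 + 506.25) = √23245.8185 = 152.465795
L = 7.75 × 152.465795 = 1181.609909
V = π·1.5² × L = 7.068583 × 1181.609909 = 8352.308268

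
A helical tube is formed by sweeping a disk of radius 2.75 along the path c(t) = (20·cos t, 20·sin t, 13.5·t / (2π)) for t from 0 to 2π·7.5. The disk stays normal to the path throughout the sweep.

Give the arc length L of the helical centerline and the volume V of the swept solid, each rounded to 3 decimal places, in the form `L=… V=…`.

L=947.901 V=22520.507

2πR = 2π·20 = 125.663706
per-turn = √(125.663706² + 13.5²) = √(15791.3670 + 182.25) = √15973.6170 = 126.386776
L = 7.5 × 126.386776 = 947.900817
V = π·2.75² × L = 23.758294 × 947.900817 = 22520.506709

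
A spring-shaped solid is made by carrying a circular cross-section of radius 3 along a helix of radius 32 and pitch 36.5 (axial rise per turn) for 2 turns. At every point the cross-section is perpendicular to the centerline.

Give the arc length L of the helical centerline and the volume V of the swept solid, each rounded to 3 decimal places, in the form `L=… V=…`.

2πR = 2π·32 = 201.061930
per-turn = √(201.061930² + 36.5²) = √(40425.8996 + 1332.25) = √41758.1496 = 204.348109
L = 2 × 204.348109 = 408.696218
V = π·3² × L = 28.274334 × 408.696218 = 11555.613321

L=408.696 V=11555.613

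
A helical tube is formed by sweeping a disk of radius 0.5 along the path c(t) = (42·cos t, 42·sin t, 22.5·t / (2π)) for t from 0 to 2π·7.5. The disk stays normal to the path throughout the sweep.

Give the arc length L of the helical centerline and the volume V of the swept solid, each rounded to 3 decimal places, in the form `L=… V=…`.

2πR = 2π·42 = 263.893783
per-turn = √(263.893783² + 22.5²) = √(69639.9287 + 506.25) = √70146.1787 = 264.851239
L = 7.5 × 264.851239 = 1986.384290
V = π·0.5² × L = 0.785398 × 1986.384290 = 1560.102574

L=1986.384 V=1560.103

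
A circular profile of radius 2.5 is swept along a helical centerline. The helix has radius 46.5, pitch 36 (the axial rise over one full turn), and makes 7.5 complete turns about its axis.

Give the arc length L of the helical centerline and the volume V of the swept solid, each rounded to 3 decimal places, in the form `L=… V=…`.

2πR = 2π·46.5 = 292.168117
per-turn = √(292.168117² + 36²) = √(85362.2085 + 1296) = √86658.2085 = 294.377663
L = 7.5 × 294.377663 = 2207.832472
V = π·2.5² × L = 19.634954 × 2207.832472 = 43350.689223

L=2207.832 V=43350.689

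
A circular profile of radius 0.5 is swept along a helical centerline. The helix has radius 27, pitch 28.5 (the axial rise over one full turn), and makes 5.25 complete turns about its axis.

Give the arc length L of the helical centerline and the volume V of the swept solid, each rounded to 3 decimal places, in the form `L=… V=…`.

2πR = 2π·27 = 169.646003
per-turn = √(169.646003² + 28.5²) = √(28779.7664 + 812.25) = √29592.0164 = 172.023302
L = 5.25 × 172.023302 = 903.122336
V = π·0.5² × L = 0.785398 × 903.122336 = 709.310624

L=903.122 V=709.311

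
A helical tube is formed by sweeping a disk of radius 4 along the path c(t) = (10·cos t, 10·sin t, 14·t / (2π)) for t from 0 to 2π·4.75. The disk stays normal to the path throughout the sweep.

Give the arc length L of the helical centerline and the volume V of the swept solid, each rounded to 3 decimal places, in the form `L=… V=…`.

L=305.770 V=15369.688

2πR = 2π·10 = 62.831853
per-turn = √(62.831853² + 14²) = √(3947.8418 + 196) = √4143.8418 = 64.372679
L = 4.75 × 64.372679 = 305.770224
V = π·4² × L = 50.265482 × 305.770224 = 15369.687817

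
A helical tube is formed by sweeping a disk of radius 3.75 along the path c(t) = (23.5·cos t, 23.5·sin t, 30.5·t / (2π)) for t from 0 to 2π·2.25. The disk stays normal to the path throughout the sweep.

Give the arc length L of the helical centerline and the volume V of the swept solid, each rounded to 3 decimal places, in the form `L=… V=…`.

L=339.237 V=14987.035

2πR = 2π·23.5 = 147.654855
per-turn = √(147.654855² + 30.5²) = √(21801.9561 + 930.25) = √22732.2061 = 150.772034
L = 2.25 × 150.772034 = 339.237076
V = π·3.75² × L = 44.178647 × 339.237076 = 14987.034909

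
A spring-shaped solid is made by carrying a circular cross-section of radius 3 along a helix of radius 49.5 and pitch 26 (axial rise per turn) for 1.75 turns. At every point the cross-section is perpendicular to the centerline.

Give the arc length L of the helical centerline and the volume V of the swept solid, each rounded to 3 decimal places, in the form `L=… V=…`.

2πR = 2π·49.5 = 311.017673
per-turn = √(311.017673² + 26²) = √(96731.9927 + 676) = √97407.9927 = 312.102536
L = 1.75 × 312.102536 = 546.179437
V = π·3² × L = 28.274334 × 546.179437 = 15442.859770

L=546.179 V=15442.860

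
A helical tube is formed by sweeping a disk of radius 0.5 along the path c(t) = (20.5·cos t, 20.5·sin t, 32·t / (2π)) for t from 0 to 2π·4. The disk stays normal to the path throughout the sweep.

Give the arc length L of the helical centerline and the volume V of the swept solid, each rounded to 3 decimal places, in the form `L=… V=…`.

2πR = 2π·20.5 = 128.805299
per-turn = √(128.805299² + 32²) = √(16590.8050 + 1024) = √17614.8050 = 132.720778
L = 4 × 132.720778 = 530.883113
V = π·0.5² × L = 0.785398 × 530.883113 = 416.954622

L=530.883 V=416.955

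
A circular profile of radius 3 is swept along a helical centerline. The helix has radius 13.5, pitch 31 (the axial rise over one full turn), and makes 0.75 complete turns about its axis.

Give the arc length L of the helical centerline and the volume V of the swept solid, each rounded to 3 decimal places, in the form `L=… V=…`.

L=67.733 V=1915.097

2πR = 2π·13.5 = 84.823002
per-turn = √(84.823002² + 31²) = √(7194.9416 + 961) = √8155.9416 = 90.310252
L = 0.75 × 90.310252 = 67.732689
V = π·3² × L = 28.274334 × 67.732689 = 1915.096663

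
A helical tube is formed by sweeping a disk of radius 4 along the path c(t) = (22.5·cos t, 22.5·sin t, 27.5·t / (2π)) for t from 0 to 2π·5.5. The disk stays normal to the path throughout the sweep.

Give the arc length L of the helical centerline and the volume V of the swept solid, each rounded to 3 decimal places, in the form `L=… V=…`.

L=792.118 V=39816.212

2πR = 2π·22.5 = 141.371669
per-turn = √(141.371669² + 27.5²) = √(19985.9489 + 756.25) = √20742.1989 = 144.021522
L = 5.5 × 144.021522 = 792.118373
V = π·4² × L = 50.265482 × 792.118373 = 39816.212190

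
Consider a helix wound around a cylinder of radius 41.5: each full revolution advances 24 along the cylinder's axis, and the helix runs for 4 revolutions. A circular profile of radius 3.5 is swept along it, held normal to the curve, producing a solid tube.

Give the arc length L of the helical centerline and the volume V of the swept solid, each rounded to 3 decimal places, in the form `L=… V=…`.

L=1047.417 V=40309.347

2πR = 2π·41.5 = 260.752190
per-turn = √(260.752190² + 24²) = √(67991.7047 + 576) = √68567.7047 = 261.854358
L = 4 × 261.854358 = 1047.417431
V = π·3.5² × L = 38.484510 × 1047.417431 = 40309.346618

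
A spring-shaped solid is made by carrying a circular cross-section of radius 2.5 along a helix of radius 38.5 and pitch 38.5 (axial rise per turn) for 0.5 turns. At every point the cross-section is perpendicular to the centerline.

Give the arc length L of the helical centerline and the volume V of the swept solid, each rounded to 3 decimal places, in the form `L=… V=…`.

L=122.474 V=2404.764

2πR = 2π·38.5 = 241.902634
per-turn = √(241.902634² + 38.5²) = √(58516.8845 + 1482.25) = √59999.1345 = 244.947208
L = 0.5 × 244.947208 = 122.473604
V = π·2.5² × L = 19.634954 × 122.473604 = 2404.763587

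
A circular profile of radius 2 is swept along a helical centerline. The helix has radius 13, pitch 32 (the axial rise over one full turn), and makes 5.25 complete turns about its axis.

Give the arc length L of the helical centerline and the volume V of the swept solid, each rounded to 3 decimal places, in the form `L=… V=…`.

2πR = 2π·13 = 81.681409
per-turn = √(81.681409² + 32²) = √(6671.8526 + 1024) = √7695.8526 = 87.726009
L = 5.25 × 87.726009 = 460.561545
V = π·2² × L = 12.566371 × 460.561545 = 5787.587063

L=460.562 V=5787.587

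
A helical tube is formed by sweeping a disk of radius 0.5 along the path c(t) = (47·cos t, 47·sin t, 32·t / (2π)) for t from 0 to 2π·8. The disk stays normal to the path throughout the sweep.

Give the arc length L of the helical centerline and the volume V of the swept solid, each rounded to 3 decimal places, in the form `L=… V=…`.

2πR = 2π·47 = 295.309709
per-turn = √(295.309709² + 32²) = √(87207.8245 + 1024) = √88231.8245 = 297.038423
L = 8 × 297.038423 = 2376.307381
V = π·0.5² × L = 0.785398 × 2376.307381 = 1866.347452

L=2376.307 V=1866.347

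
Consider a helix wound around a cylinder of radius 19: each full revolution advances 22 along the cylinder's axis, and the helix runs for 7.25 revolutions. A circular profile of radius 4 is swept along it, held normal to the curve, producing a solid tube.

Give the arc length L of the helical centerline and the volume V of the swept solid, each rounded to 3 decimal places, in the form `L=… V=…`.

2πR = 2π·19 = 119.380521
per-turn = √(119.380521² + 22²) = √(14251.7088 + 484) = √14735.7088 = 121.390728
L = 7.25 × 121.390728 = 880.082775
V = π·4² × L = 50.265482 × 880.082775 = 44237.785305

L=880.083 V=44237.785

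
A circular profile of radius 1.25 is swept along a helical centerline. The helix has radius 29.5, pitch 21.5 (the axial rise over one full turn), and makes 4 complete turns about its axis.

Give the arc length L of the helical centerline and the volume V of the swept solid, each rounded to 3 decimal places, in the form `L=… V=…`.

2πR = 2π·29.5 = 185.353967
per-turn = √(185.353967² + 21.5²) = √(34356.0929 + 462.25) = √34818.3429 = 186.596739
L = 4 × 186.596739 = 746.386955
V = π·1.25² × L = 4.908739 × 746.386955 = 3663.818398

L=746.387 V=3663.818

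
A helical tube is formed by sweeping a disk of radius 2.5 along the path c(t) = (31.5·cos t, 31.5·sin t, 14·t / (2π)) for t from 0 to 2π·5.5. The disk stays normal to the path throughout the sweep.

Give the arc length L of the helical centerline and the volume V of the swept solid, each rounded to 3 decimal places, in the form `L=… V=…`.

L=1091.282 V=21427.268

2πR = 2π·31.5 = 197.920337
per-turn = √(197.920337² + 14²) = √(39172.4599 + 196) = √39368.4599 = 198.414868
L = 5.5 × 198.414868 = 1091.281774
V = π·2.5² × L = 19.634954 × 1091.281774 = 21427.267533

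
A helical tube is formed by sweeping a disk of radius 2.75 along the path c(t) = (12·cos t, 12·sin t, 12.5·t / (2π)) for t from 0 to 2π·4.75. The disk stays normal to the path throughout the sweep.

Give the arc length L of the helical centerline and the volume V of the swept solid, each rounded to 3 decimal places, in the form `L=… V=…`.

2πR = 2π·12 = 75.398224
per-turn = √(75.398224² + 12.5²) = √(5684.8921 + 156.25) = √5841.1421 = 76.427365
L = 4.75 × 76.427365 = 363.029984
V = π·2.75² × L = 23.758294 × 363.029984 = 8624.973256

L=363.030 V=8624.973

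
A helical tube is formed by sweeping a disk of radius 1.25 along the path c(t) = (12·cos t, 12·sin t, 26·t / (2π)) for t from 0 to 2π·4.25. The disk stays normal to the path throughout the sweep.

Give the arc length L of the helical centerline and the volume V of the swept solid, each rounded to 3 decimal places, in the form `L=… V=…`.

L=338.960 V=1663.864

2πR = 2π·12 = 75.398224
per-turn = √(75.398224² + 26²) = √(5684.8921 + 676) = √6360.8921 = 79.755201
L = 4.25 × 79.755201 = 338.959606
V = π·1.25² × L = 4.908739 × 338.959606 = 1663.864073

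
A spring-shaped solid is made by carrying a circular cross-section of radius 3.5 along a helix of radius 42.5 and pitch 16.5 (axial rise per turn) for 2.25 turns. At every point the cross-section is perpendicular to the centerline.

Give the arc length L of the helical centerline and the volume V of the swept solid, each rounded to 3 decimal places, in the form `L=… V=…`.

L=601.975 V=23166.731

2πR = 2π·42.5 = 267.035376
per-turn = √(267.035376² + 16.5²) = √(71307.8918 + 272.25) = √71580.1418 = 267.544654
L = 2.25 × 267.544654 = 601.975471
V = π·3.5² × L = 38.484510 × 601.975471 = 23166.731043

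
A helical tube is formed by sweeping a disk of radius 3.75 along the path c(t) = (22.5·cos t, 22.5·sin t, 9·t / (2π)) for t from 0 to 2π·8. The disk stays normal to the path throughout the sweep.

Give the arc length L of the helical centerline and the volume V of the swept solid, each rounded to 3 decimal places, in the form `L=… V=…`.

2πR = 2π·22.5 = 141.371669
per-turn = √(141.371669² + 9²) = √(19985.9489 + 81) = √20066.9489 = 141.657859
L = 8 × 141.657859 = 1133.262869
V = π·3.75² × L = 44.178647 × 1133.262869 = 50066.019900

L=1133.263 V=50066.020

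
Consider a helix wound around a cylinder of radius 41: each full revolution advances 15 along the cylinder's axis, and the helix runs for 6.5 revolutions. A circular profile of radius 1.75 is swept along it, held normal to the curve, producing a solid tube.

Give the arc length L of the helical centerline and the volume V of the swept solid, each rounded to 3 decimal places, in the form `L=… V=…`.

2πR = 2π·41 = 257.610598
per-turn = √(257.610598² + 15²) = √(66363.2200 + 225) = √66588.2200 = 258.046934
L = 6.5 × 258.046934 = 1677.305069
V = π·1.75² × L = 9.621128 × 1677.305069 = 16137.565929

L=1677.305 V=16137.566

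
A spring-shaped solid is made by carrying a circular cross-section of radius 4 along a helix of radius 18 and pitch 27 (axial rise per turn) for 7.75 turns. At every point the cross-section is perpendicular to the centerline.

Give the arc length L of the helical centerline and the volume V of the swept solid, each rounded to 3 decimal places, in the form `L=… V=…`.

L=901.136 V=45296.018

2πR = 2π·18 = 113.097336
per-turn = √(113.097336² + 27²) = √(12791.0073 + 729) = √13520.0073 = 116.275566
L = 7.75 × 116.275566 = 901.135638
V = π·4² × L = 50.265482 × 901.135638 = 45296.017621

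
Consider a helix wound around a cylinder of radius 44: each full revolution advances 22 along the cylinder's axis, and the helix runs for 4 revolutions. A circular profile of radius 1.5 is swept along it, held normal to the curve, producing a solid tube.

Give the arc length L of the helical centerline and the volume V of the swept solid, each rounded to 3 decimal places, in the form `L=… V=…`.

2πR = 2π·44 = 276.460154
per-turn = √(276.460154² + 22²) = √(76430.2165 + 484) = √76914.2165 = 277.334124
L = 4 × 277.334124 = 1109.336497
V = π·1.5² × L = 7.068583 × 1109.336497 = 7841.437626

L=1109.336 V=7841.438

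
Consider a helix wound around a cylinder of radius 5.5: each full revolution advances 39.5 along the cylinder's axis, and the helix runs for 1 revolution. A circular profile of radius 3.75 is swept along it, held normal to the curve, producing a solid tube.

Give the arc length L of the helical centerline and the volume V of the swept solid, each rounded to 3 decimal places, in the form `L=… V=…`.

L=52.483 V=2318.631

2πR = 2π·5.5 = 34.557519
per-turn = √(34.557519² + 39.5²) = √(1194.2221 + 1560.25) = √2754.4721 = 52.483065
L = 1 × 52.483065 = 52.483065
V = π·3.75² × L = 44.178647 × 52.483065 = 2318.630795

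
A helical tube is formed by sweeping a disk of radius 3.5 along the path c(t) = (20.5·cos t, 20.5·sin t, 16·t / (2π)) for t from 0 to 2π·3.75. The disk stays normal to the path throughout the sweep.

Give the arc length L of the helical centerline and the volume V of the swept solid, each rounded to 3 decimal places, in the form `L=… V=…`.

2πR = 2π·20.5 = 128.805299
per-turn = √(128.805299² + 16²) = √(16590.8050 + 256) = √16846.8050 = 129.795243
L = 3.75 × 129.795243 = 486.732160
V = π·3.5² × L = 38.484510 × 486.732160 = 18731.648671

L=486.732 V=18731.649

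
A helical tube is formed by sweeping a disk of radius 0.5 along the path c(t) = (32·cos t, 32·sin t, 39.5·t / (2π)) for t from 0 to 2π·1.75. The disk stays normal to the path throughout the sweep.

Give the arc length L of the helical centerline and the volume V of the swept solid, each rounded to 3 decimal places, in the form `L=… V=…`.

L=358.584 V=281.631

2πR = 2π·32 = 201.061930
per-turn = √(201.061930² + 39.5²) = √(40425.8996 + 1560.25) = √41986.1496 = 204.905221
L = 1.75 × 204.905221 = 358.584137
V = π·0.5² × L = 0.785398 × 358.584137 = 281.631323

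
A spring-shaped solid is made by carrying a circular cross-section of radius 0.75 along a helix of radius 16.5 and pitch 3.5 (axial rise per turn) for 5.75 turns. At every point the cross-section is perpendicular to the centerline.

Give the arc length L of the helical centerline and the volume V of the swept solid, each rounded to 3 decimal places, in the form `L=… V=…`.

2πR = 2π·16.5 = 103.672558
per-turn = √(103.672558² + 3.5²) = √(10747.9992 + 12.25) = √10760.2492 = 103.731621
L = 5.75 × 103.731621 = 596.456821
V = π·0.75² × L = 1.767146 × 596.456821 = 1054.026206

L=596.457 V=1054.026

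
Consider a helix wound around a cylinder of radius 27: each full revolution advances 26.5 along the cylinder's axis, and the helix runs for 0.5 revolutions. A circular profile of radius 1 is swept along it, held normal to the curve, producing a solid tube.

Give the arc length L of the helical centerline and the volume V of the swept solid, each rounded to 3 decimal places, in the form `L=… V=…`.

L=85.852 V=269.711

2πR = 2π·27 = 169.646003
per-turn = √(169.646003² + 26.5²) = √(28779.7664 + 702.25) = √29482.0164 = 171.703280
L = 0.5 × 171.703280 = 85.851640
V = π·1² × L = 3.141593 × 85.851640 = 269.710882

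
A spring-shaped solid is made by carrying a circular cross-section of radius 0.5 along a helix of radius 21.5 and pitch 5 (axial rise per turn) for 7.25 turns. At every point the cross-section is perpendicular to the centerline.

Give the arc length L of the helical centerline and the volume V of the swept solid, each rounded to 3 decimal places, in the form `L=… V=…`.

2πR = 2π·21.5 = 135.088484
per-turn = √(135.088484² + 5²) = √(18248.8985 + 25) = √18273.8985 = 135.180984
L = 7.25 × 135.180984 = 980.062137
V = π·0.5² × L = 0.785398 × 980.062137 = 769.739002

L=980.062 V=769.739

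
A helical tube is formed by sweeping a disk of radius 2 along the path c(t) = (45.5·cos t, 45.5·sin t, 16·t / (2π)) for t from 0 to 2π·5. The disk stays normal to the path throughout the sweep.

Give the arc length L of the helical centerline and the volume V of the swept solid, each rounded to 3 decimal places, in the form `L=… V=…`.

2πR = 2π·45.5 = 285.884931
per-turn = √(285.884931² + 16²) = √(81730.1940 + 256) = √81986.1940 = 286.332314
L = 5 × 286.332314 = 1431.661570
V = π·2² × L = 12.566371 × 1431.661570 = 17990.789883

L=1431.662 V=17990.790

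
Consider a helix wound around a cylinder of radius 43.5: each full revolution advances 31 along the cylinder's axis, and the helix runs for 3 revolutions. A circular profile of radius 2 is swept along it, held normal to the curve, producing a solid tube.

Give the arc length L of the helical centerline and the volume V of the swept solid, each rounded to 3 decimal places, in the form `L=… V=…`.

L=825.213 V=10369.931

2πR = 2π·43.5 = 273.318561
per-turn = √(273.318561² + 31²) = √(74703.0357 + 961) = √75664.0357 = 275.070965
L = 3 × 275.070965 = 825.212895
V = π·2² × L = 12.566371 × 825.212895 = 10369.931069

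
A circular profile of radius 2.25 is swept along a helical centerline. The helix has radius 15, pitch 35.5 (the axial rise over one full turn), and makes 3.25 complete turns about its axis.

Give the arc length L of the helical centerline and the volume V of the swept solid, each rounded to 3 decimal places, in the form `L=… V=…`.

L=327.314 V=5205.701

2πR = 2π·15 = 94.247780
per-turn = √(94.247780² + 35.5²) = √(8882.6440 + 1260.25) = √10142.8940 = 100.711936
L = 3.25 × 100.711936 = 327.313791
V = π·2.25² × L = 15.904313 × 327.313791 = 5205.700911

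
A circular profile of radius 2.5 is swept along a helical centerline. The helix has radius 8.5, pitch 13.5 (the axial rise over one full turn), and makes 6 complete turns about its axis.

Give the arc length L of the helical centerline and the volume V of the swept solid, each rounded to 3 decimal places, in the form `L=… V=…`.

L=330.521 V=6489.772

2πR = 2π·8.5 = 53.407075
per-turn = √(53.407075² + 13.5²) = √(2852.3157 + 182.25) = √3034.5657 = 55.086892
L = 6 × 55.086892 = 330.521352
V = π·2.5² × L = 19.634954 × 330.521352 = 6489.771572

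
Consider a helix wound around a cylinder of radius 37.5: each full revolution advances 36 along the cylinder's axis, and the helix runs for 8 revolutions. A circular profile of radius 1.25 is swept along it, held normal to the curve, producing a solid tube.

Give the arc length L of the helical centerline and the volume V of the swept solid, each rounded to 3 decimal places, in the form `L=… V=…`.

L=1906.830 V=9360.131

2πR = 2π·37.5 = 235.619449
per-turn = √(235.619449² + 36²) = √(55516.5248 + 1296) = √56812.5248 = 238.353781
L = 8 × 238.353781 = 1906.830245
V = π·1.25² × L = 4.908739 × 1906.830245 = 9360.131079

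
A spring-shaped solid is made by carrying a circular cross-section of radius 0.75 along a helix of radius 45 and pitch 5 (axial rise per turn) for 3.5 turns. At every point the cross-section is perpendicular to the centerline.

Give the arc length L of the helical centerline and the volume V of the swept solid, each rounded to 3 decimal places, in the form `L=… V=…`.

L=989.756 V=1749.044

2πR = 2π·45 = 282.743339
per-turn = √(282.743339² + 5²) = √(79943.7956 + 25) = √79968.7956 = 282.787545
L = 3.5 × 282.787545 = 989.756408
V = π·0.75² × L = 1.767146 × 989.756408 = 1749.043946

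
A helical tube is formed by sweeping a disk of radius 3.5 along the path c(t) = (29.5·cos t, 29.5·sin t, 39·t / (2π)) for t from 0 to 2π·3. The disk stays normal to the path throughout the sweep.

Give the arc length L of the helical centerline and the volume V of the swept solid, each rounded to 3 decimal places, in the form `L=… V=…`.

L=568.237 V=21868.341

2πR = 2π·29.5 = 185.353967
per-turn = √(185.353967² + 39²) = √(34356.0929 + 1521) = √35877.0929 = 189.412494
L = 3 × 189.412494 = 568.237482
V = π·3.5² × L = 38.484510 × 568.237482 = 21868.341073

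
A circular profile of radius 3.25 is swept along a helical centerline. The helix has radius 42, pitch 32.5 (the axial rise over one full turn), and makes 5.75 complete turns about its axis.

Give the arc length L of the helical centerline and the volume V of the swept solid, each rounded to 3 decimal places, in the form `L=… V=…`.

L=1528.853 V=50732.050

2πR = 2π·42 = 263.893783
per-turn = √(263.893783² + 32.5²) = √(69639.9287 + 1056.25) = √70696.1787 = 265.887530
L = 5.75 × 265.887530 = 1528.853298
V = π·3.25² × L = 33.183072 × 1528.853298 = 50732.049681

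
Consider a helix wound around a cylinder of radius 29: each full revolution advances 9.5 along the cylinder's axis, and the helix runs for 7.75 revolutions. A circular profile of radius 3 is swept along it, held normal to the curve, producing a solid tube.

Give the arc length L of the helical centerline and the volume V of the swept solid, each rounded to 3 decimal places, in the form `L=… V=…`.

2πR = 2π·29 = 182.212374
per-turn = √(182.212374² + 9.5²) = √(33201.3492 + 90.25) = √33291.5992 = 182.459856
L = 7.75 × 182.459856 = 1414.063887
V = π·3² × L = 28.274334 × 1414.063887 = 39981.714479

L=1414.064 V=39981.714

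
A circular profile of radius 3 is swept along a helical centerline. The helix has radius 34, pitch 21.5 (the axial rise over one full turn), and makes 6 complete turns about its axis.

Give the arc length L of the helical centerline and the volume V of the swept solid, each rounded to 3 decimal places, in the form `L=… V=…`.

L=1288.245 V=36424.265

2πR = 2π·34 = 213.628300
per-turn = √(213.628300² + 21.5²) = √(45637.0508 + 462.25) = √46099.3008 = 214.707477
L = 6 × 214.707477 = 1288.244863
V = π·3² × L = 28.274334 × 1288.244863 = 36424.265378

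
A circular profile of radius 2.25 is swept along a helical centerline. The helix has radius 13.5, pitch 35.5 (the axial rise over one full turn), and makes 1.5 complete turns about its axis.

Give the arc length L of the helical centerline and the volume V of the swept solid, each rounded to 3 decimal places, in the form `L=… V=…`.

2πR = 2π·13.5 = 84.823002
per-turn = √(84.823002² + 35.5²) = √(7194.9416 + 1260.25) = √8455.1916 = 91.952116
L = 1.5 × 91.952116 = 137.928174
V = π·2.25² × L = 15.904313 × 137.928174 = 2193.652821

L=137.928 V=2193.653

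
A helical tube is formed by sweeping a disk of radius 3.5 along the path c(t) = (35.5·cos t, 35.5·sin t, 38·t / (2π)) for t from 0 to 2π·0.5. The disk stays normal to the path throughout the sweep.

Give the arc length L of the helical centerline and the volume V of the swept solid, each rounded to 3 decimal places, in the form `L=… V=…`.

L=113.133 V=4353.884

2πR = 2π·35.5 = 223.053078
per-turn = √(223.053078² + 38²) = √(49752.6758 + 1444) = √51196.6758 = 226.266824
L = 0.5 × 226.266824 = 113.133412
V = π·3.5² × L = 38.484510 × 113.133412 = 4353.883932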